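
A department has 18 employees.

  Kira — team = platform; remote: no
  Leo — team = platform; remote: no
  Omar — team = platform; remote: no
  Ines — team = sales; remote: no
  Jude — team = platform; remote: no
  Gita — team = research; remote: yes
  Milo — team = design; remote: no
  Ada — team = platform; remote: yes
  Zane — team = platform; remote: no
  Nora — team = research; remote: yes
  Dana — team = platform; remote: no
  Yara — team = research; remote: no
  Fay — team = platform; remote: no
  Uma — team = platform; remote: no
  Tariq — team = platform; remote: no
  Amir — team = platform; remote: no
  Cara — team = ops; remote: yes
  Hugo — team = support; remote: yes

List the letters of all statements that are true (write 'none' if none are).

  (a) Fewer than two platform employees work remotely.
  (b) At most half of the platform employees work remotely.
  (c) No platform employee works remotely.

|A| = 11, |A ∩ B| = 1, |A ∖ B| = 10.
(a) |A ∩ B| < 2: holds.
(b) |A ∩ B| ≤ |A ∖ B|: holds.
(c) A ∩ B = ∅ (|A ∩ B| = 0): fails.

(a), (b)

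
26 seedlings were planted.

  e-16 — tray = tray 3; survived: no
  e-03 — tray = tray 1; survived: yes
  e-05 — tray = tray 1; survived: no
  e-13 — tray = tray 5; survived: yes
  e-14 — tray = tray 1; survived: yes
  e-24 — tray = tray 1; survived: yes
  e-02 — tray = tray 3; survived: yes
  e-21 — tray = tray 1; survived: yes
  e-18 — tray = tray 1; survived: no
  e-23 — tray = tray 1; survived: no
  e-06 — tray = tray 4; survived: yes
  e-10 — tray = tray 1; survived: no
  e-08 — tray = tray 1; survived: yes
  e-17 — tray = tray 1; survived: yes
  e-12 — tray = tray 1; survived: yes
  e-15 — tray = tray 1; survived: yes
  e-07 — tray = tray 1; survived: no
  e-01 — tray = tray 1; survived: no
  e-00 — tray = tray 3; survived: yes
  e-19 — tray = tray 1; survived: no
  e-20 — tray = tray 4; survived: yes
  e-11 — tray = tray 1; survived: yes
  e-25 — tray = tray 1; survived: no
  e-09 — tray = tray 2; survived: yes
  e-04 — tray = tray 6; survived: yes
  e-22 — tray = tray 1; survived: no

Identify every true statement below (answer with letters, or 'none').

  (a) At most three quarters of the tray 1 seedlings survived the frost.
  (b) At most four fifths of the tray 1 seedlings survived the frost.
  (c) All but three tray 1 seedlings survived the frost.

(a), (b)

|A| = 18, |A ∩ B| = 9, |A ∖ B| = 9.
(a) |A ∩ B| / |A| ≤ 3/4: holds.
(b) |A ∩ B| / |A| ≤ 4/5: holds.
(c) |A ∖ B| = 3: fails.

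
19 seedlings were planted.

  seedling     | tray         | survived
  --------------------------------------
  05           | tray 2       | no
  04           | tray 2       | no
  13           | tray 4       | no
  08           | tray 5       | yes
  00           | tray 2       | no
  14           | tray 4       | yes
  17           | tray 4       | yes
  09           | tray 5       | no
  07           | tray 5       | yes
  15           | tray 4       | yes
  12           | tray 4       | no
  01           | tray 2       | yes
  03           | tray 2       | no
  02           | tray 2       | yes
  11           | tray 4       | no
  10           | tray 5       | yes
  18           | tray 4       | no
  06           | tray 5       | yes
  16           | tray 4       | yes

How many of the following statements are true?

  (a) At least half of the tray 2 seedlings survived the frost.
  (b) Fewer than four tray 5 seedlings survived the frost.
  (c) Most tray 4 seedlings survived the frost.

0

(a) tray 2: |A| = 6, |A ∩ B| = 2; needs |A ∩ B| ≥ |A ∖ B| — false.
(b) tray 5: |A| = 5, |A ∩ B| = 4; needs |A ∩ B| < 4 — false.
(c) tray 4: |A| = 8, |A ∩ B| = 4; needs |A ∩ B| > |A ∖ B| — false.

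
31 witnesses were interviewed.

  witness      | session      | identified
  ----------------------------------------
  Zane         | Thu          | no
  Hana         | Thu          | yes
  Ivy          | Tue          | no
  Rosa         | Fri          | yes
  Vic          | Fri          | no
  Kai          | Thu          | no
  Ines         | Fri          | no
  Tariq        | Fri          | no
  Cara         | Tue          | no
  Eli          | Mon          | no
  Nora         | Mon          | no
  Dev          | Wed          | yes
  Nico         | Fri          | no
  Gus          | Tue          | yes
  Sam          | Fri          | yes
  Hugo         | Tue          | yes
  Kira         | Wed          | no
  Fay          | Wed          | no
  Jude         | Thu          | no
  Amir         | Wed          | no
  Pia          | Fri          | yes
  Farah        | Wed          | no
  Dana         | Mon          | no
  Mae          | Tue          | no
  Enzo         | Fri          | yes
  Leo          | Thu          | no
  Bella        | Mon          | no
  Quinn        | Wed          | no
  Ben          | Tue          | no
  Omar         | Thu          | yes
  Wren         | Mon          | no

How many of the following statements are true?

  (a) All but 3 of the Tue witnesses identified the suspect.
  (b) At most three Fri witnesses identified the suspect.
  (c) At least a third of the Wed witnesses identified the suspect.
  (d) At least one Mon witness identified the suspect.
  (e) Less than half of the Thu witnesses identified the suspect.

1

(a) Tue: |A| = 6, |A ∩ B| = 2; needs |A ∖ B| = 3 — false.
(b) Fri: |A| = 8, |A ∩ B| = 4; needs |A ∩ B| ≤ 3 — false.
(c) Wed: |A| = 6, |A ∩ B| = 1; needs |A ∩ B| / |A| ≥ 1/3 — false.
(d) Mon: |A| = 5, |A ∩ B| = 0; needs A ∩ B ≠ ∅ (|A ∩ B| ≥ 1) — false.
(e) Thu: |A| = 6, |A ∩ B| = 2; needs |A ∩ B| < |A ∖ B| — true.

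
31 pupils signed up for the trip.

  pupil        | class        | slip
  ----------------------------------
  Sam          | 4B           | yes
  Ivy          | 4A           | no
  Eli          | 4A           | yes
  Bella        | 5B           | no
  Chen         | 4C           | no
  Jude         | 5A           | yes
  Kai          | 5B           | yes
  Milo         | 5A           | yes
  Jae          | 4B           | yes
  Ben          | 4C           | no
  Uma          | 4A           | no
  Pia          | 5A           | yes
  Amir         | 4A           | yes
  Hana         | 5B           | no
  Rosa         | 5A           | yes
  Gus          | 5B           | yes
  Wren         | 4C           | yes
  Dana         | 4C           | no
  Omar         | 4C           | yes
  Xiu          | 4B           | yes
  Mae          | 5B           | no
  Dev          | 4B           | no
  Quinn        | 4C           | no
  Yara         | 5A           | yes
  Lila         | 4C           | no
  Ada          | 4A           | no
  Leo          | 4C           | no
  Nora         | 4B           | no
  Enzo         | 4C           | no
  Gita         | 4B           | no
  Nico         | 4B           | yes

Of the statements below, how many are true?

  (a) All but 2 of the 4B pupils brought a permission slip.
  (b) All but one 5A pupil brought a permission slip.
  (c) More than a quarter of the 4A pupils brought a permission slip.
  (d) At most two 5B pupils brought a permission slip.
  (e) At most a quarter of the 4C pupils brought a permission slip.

(a) 4B: |A| = 7, |A ∩ B| = 4; needs |A ∖ B| = 2 — false.
(b) 5A: |A| = 5, |A ∩ B| = 5; needs |A ∖ B| = 1 — false.
(c) 4A: |A| = 5, |A ∩ B| = 2; needs |A ∩ B| / |A| > 1/4 — true.
(d) 5B: |A| = 5, |A ∩ B| = 2; needs |A ∩ B| ≤ 2 — true.
(e) 4C: |A| = 9, |A ∩ B| = 2; needs |A ∩ B| / |A| ≤ 1/4 — true.

3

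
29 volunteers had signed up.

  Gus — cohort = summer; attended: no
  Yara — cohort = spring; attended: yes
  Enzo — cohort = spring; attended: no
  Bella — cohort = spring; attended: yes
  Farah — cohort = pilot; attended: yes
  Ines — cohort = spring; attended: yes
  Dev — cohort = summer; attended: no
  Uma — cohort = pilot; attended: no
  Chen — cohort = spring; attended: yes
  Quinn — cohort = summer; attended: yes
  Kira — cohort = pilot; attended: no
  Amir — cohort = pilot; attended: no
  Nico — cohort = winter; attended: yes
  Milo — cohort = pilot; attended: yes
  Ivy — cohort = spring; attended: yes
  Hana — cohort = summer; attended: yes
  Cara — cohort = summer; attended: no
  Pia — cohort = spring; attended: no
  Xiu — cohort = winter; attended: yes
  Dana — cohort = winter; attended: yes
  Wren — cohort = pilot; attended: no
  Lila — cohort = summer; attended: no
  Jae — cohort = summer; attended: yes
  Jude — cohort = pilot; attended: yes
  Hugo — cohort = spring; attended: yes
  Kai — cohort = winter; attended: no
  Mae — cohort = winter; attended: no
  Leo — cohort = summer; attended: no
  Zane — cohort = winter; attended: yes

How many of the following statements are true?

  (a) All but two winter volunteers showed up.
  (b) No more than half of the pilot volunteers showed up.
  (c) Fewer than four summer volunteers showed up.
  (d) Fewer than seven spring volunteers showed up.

(a) winter: |A| = 6, |A ∩ B| = 4; needs |A ∖ B| = 2 — true.
(b) pilot: |A| = 7, |A ∩ B| = 3; needs |A ∩ B| ≤ |A ∖ B| — true.
(c) summer: |A| = 8, |A ∩ B| = 3; needs |A ∩ B| < 4 — true.
(d) spring: |A| = 8, |A ∩ B| = 6; needs |A ∩ B| < 7 — true.

4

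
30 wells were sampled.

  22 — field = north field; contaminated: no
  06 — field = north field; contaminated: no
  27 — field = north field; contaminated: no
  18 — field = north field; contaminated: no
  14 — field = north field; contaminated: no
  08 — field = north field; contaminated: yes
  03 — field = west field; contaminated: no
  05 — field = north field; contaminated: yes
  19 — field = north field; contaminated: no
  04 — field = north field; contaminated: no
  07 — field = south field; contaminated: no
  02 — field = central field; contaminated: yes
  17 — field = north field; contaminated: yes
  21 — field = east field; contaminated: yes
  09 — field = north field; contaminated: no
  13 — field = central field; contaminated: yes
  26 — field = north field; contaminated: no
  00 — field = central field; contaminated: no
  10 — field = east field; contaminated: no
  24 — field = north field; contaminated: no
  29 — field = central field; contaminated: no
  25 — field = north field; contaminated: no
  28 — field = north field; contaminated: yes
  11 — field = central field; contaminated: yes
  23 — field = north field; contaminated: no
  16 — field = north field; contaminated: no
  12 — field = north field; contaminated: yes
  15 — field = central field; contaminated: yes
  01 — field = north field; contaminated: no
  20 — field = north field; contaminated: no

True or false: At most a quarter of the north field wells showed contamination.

True

'At most a quarter of the north field wells showed contamination' holds iff |A ∩ B| / |A| ≤ 1/4.
|A| = 20, |A ∩ B| = 5, |A ∖ B| = 15.
|A ∩ B|/|A| = 5/20, so the statement is true.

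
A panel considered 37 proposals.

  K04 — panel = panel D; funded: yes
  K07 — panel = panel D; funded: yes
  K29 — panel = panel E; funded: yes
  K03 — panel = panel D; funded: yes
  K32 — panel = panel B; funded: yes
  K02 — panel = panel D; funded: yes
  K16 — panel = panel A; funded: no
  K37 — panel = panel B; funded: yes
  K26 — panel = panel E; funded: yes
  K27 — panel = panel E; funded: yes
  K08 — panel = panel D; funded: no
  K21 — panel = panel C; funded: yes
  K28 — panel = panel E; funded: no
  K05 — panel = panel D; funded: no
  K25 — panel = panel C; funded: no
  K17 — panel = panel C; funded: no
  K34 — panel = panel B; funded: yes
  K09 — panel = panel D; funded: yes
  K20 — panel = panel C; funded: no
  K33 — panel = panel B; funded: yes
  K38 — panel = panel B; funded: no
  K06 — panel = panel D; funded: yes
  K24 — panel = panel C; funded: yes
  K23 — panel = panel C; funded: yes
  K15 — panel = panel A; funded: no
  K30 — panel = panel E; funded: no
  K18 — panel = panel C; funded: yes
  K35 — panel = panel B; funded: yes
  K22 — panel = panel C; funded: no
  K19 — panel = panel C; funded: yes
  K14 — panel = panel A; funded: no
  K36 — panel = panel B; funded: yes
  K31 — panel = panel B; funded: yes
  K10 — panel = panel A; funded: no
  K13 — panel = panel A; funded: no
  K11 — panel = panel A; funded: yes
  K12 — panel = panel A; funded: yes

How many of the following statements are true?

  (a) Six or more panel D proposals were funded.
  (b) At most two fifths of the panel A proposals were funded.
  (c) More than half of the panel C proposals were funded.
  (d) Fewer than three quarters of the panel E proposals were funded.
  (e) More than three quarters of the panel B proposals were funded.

5

(a) panel D: |A| = 8, |A ∩ B| = 6; needs |A ∩ B| ≥ 6 — true.
(b) panel A: |A| = 7, |A ∩ B| = 2; needs |A ∩ B| / |A| ≤ 2/5 — true.
(c) panel C: |A| = 9, |A ∩ B| = 5; needs |A ∩ B| > |A ∖ B| — true.
(d) panel E: |A| = 5, |A ∩ B| = 3; needs |A ∩ B| / |A| < 3/4 — true.
(e) panel B: |A| = 8, |A ∩ B| = 7; needs |A ∩ B| / |A| > 3/4 — true.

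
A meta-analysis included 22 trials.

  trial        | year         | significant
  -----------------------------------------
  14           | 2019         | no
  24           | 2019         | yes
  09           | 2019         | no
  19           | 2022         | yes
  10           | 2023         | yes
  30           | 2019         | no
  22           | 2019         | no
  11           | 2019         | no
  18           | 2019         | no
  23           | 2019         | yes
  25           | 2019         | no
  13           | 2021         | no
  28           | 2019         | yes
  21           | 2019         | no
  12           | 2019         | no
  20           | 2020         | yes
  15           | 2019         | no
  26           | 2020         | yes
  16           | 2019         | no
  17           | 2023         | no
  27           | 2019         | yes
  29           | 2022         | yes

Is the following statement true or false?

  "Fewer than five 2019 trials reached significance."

True

The determiner here denotes the relation: |A ∩ B| < 5.
|A| = 15, |A ∩ B| = 4, |A ∖ B| = 11.
|A ∩ B| = 4, so the statement is true.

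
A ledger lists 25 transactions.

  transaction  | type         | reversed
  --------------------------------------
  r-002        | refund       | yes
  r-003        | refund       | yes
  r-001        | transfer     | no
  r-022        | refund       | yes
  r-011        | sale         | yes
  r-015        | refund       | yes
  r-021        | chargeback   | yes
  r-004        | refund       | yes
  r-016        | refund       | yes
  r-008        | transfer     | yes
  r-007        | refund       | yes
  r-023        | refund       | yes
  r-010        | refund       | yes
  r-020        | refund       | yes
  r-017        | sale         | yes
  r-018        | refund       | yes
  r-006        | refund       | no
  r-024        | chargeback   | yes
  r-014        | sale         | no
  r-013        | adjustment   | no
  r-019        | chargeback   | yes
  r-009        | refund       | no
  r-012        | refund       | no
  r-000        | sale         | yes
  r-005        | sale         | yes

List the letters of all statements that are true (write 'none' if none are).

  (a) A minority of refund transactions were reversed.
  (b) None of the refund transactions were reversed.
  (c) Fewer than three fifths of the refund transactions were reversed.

none

|A| = 14, |A ∩ B| = 11, |A ∖ B| = 3.
(a) |A ∩ B| < |A ∖ B|: fails.
(b) A ∩ B = ∅ (|A ∩ B| = 0): fails.
(c) |A ∩ B| / |A| < 3/5: fails.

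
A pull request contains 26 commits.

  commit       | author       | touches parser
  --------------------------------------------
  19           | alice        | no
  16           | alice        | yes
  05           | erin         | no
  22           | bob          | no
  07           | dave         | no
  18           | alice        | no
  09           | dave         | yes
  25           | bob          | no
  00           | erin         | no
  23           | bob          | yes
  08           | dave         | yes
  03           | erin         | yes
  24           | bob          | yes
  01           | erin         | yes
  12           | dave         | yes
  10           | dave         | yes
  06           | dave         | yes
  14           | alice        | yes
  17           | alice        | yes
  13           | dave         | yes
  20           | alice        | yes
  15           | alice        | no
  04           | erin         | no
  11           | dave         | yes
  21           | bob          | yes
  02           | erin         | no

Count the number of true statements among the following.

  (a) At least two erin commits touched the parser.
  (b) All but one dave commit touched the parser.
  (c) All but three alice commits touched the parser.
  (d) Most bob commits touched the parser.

(a) erin: |A| = 6, |A ∩ B| = 2; needs |A ∩ B| ≥ 2 — true.
(b) dave: |A| = 8, |A ∩ B| = 7; needs |A ∖ B| = 1 — true.
(c) alice: |A| = 7, |A ∩ B| = 4; needs |A ∖ B| = 3 — true.
(d) bob: |A| = 5, |A ∩ B| = 3; needs |A ∩ B| > |A ∖ B| — true.

4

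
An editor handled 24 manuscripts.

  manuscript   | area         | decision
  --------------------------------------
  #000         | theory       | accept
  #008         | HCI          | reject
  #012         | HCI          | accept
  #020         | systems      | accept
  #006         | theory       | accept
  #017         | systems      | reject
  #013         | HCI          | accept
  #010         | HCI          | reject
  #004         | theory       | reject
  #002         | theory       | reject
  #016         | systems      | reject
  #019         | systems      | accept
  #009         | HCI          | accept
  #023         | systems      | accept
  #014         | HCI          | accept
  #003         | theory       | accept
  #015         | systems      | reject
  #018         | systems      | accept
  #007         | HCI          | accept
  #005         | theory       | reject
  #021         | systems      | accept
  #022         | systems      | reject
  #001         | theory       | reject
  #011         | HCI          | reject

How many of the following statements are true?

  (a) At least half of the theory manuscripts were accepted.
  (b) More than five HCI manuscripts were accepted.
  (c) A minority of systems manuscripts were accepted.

(a) theory: |A| = 7, |A ∩ B| = 3; needs |A ∩ B| ≥ |A ∖ B| — false.
(b) HCI: |A| = 8, |A ∩ B| = 5; needs |A ∩ B| > 5 — false.
(c) systems: |A| = 9, |A ∩ B| = 5; needs |A ∩ B| < |A ∖ B| — false.

0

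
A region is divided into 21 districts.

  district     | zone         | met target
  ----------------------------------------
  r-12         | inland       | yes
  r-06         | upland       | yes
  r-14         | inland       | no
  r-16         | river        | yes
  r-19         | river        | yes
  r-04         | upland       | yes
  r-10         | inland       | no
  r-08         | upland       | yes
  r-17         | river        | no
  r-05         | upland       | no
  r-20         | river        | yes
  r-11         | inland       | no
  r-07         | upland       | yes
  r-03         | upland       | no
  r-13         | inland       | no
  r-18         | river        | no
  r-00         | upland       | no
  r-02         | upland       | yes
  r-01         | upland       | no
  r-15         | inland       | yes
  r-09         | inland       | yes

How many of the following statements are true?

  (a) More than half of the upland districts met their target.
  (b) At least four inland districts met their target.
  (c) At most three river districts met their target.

2

(a) upland: |A| = 9, |A ∩ B| = 5; needs |A ∩ B| > |A ∖ B| — true.
(b) inland: |A| = 7, |A ∩ B| = 3; needs |A ∩ B| ≥ 4 — false.
(c) river: |A| = 5, |A ∩ B| = 3; needs |A ∩ B| ≤ 3 — true.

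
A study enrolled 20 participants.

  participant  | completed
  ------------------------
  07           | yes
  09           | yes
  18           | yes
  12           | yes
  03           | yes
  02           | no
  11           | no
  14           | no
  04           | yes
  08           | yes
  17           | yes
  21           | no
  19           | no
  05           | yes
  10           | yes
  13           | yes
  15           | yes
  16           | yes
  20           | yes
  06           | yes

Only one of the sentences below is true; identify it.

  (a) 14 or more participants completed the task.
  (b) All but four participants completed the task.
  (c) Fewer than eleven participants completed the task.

|A| = 20, |A ∩ B| = 15, |A ∖ B| = 5.
(a) requires |A ∩ B| ≥ 14: true.
(b) requires |A ∖ B| = 4: false.
(c) requires |A ∩ B| < 11: false.

(a)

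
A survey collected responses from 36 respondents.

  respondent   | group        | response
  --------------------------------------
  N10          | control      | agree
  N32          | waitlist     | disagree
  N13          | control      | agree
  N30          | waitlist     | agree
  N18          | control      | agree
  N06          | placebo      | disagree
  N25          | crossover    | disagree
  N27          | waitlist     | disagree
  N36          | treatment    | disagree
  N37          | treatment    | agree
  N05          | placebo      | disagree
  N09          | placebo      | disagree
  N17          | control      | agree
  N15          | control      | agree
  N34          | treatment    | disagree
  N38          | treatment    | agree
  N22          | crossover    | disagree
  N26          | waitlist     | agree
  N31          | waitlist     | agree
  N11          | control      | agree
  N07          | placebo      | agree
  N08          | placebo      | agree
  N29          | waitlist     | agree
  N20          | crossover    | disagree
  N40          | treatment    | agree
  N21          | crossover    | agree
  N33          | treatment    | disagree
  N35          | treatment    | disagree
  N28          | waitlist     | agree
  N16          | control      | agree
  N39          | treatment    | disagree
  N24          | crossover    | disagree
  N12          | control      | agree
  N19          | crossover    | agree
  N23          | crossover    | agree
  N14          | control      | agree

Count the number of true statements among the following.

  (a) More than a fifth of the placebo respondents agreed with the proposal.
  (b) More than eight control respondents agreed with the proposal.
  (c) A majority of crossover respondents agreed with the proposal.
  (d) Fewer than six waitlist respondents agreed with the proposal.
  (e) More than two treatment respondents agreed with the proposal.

4

(a) placebo: |A| = 5, |A ∩ B| = 2; needs |A ∩ B| / |A| > 1/5 — true.
(b) control: |A| = 9, |A ∩ B| = 9; needs |A ∩ B| > 8 — true.
(c) crossover: |A| = 7, |A ∩ B| = 3; needs |A ∩ B| > |A ∖ B| — false.
(d) waitlist: |A| = 7, |A ∩ B| = 5; needs |A ∩ B| < 6 — true.
(e) treatment: |A| = 8, |A ∩ B| = 3; needs |A ∩ B| > 2 — true.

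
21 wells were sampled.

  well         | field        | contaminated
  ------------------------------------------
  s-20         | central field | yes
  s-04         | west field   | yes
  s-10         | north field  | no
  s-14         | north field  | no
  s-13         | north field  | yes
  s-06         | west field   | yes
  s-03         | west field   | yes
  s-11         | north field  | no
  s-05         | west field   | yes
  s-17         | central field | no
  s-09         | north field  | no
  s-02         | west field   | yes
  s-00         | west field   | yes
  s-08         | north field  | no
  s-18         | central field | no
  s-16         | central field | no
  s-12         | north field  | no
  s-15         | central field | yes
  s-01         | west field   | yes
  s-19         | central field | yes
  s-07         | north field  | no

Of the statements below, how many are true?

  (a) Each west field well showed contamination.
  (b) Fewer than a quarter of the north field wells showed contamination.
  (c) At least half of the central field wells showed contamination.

3

(a) west field: |A| = 7, |A ∩ B| = 7; needs A ⊆ B, i.e. every element of A is in B (|A ∖ B| = 0) — true.
(b) north field: |A| = 8, |A ∩ B| = 1; needs |A ∩ B| / |A| < 1/4 — true.
(c) central field: |A| = 6, |A ∩ B| = 3; needs |A ∩ B| ≥ |A ∖ B| — true.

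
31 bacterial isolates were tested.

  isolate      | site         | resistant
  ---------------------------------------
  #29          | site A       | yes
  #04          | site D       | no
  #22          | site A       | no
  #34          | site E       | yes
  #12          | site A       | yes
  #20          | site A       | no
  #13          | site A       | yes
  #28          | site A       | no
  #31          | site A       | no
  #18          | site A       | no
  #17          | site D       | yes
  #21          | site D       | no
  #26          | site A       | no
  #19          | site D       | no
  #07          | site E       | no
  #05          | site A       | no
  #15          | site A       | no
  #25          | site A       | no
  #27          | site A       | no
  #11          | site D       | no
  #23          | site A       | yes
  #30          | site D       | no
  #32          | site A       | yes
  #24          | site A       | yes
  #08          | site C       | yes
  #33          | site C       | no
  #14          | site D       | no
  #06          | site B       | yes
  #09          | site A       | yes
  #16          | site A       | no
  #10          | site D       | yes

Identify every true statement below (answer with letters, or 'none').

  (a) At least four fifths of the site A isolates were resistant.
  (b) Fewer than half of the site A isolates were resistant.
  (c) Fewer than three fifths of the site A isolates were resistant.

(b), (c)

|A| = 18, |A ∩ B| = 7, |A ∖ B| = 11.
(a) |A ∩ B| / |A| ≥ 4/5: fails.
(b) |A ∩ B| < |A ∖ B|: holds.
(c) |A ∩ B| / |A| < 3/5: holds.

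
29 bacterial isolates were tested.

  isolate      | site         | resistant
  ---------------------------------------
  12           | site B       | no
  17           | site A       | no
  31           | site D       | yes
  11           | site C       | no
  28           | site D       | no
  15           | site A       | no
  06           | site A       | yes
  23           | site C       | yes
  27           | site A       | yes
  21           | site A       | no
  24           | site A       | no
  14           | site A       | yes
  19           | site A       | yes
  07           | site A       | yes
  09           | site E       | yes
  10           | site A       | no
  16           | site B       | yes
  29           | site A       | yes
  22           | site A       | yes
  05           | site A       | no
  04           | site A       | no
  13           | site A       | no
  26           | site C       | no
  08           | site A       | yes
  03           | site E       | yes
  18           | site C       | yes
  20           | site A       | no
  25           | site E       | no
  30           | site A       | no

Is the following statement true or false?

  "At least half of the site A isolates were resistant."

Truth condition: |A ∩ B| ≥ |A ∖ B|.
|A| = 18, |A ∩ B| = 8, |A ∖ B| = 10.
8 < 10, so the statement is false.

False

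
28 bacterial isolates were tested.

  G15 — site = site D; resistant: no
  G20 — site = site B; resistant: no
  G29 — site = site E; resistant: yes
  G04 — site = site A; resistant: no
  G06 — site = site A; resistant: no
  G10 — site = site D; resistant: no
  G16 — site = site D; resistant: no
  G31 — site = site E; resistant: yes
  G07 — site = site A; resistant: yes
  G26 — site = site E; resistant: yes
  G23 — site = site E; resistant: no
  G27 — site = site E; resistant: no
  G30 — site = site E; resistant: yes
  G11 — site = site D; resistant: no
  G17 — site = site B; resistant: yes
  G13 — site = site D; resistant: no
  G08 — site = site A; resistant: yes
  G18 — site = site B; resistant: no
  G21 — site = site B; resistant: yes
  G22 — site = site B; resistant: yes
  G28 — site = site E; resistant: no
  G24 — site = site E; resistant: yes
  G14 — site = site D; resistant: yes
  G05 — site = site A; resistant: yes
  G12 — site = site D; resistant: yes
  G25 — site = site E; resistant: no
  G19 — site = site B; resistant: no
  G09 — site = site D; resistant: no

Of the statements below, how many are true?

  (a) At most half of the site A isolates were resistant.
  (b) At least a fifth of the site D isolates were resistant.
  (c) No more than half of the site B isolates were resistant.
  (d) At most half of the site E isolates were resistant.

2

(a) site A: |A| = 5, |A ∩ B| = 3; needs |A ∩ B| ≤ |A ∖ B| — false.
(b) site D: |A| = 8, |A ∩ B| = 2; needs |A ∩ B| / |A| ≥ 1/5 — true.
(c) site B: |A| = 6, |A ∩ B| = 3; needs |A ∩ B| ≤ |A ∖ B| — true.
(d) site E: |A| = 9, |A ∩ B| = 5; needs |A ∩ B| ≤ |A ∖ B| — false.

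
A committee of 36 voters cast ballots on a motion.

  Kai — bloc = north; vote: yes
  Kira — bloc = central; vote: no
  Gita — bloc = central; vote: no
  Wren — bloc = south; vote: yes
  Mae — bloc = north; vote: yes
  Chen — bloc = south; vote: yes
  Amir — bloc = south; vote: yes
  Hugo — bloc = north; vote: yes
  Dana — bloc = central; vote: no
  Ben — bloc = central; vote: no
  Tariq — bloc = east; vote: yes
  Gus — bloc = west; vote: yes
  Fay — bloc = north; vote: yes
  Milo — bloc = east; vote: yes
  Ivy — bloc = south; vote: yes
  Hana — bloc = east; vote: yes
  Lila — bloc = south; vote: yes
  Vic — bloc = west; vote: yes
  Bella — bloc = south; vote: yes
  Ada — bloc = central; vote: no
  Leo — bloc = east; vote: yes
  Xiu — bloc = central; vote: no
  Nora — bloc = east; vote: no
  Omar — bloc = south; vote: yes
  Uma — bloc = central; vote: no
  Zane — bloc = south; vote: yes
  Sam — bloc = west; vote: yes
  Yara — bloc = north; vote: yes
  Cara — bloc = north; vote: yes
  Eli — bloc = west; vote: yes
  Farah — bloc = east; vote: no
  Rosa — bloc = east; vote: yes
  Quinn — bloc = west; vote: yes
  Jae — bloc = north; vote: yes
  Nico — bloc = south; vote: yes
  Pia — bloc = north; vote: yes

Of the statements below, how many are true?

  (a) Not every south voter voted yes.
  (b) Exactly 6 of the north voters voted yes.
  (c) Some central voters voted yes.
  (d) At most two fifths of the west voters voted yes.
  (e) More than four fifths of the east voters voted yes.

(a) south: |A| = 9, |A ∩ B| = 9; needs A ⊄ B (|A ∖ B| ≥ 1) — false.
(b) north: |A| = 8, |A ∩ B| = 8; needs |A ∩ B| = 6 — false.
(c) central: |A| = 7, |A ∩ B| = 0; needs A ∩ B ≠ ∅ (|A ∩ B| ≥ 1) — false.
(d) west: |A| = 5, |A ∩ B| = 5; needs |A ∩ B| / |A| ≤ 2/5 — false.
(e) east: |A| = 7, |A ∩ B| = 5; needs |A ∩ B| / |A| > 4/5 — false.

0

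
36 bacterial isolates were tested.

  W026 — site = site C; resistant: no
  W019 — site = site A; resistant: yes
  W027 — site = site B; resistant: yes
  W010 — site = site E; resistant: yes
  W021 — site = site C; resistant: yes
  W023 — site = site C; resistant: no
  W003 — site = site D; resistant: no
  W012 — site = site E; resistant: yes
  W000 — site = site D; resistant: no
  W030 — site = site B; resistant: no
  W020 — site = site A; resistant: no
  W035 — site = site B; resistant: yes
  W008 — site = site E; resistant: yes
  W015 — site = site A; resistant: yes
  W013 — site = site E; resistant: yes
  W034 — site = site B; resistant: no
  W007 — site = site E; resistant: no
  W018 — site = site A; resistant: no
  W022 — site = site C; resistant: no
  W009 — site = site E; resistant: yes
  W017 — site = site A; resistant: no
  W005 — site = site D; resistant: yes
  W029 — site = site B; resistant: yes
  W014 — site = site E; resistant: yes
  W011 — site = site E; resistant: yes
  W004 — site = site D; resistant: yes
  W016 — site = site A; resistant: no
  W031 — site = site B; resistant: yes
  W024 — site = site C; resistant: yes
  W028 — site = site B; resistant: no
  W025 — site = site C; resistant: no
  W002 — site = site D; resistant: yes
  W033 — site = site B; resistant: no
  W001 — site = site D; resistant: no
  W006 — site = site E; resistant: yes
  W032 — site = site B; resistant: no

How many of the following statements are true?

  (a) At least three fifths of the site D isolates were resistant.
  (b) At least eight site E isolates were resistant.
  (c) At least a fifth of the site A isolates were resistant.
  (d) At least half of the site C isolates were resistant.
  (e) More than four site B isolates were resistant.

(a) site D: |A| = 6, |A ∩ B| = 3; needs |A ∩ B| / |A| ≥ 3/5 — false.
(b) site E: |A| = 9, |A ∩ B| = 8; needs |A ∩ B| ≥ 8 — true.
(c) site A: |A| = 6, |A ∩ B| = 2; needs |A ∩ B| / |A| ≥ 1/5 — true.
(d) site C: |A| = 6, |A ∩ B| = 2; needs |A ∩ B| ≥ |A ∖ B| — false.
(e) site B: |A| = 9, |A ∩ B| = 4; needs |A ∩ B| > 4 — false.

2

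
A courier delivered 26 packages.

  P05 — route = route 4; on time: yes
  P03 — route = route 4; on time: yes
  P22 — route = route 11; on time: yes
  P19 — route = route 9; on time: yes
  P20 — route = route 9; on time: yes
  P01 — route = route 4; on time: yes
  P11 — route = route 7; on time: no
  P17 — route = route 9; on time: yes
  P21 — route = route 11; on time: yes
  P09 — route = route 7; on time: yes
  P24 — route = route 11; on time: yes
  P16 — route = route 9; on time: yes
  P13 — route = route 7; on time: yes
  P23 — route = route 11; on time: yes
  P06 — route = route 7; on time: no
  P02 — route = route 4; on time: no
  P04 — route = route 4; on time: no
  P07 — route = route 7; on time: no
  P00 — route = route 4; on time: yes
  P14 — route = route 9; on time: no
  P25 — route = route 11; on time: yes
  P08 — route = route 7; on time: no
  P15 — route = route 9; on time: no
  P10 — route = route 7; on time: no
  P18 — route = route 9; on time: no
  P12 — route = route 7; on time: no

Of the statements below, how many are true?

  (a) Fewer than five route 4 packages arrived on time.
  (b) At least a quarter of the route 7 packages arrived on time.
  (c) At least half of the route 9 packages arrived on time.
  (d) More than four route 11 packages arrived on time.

(a) route 4: |A| = 6, |A ∩ B| = 4; needs |A ∩ B| < 5 — true.
(b) route 7: |A| = 8, |A ∩ B| = 2; needs |A ∩ B| / |A| ≥ 1/4 — true.
(c) route 9: |A| = 7, |A ∩ B| = 4; needs |A ∩ B| ≥ |A ∖ B| — true.
(d) route 11: |A| = 5, |A ∩ B| = 5; needs |A ∩ B| > 4 — true.

4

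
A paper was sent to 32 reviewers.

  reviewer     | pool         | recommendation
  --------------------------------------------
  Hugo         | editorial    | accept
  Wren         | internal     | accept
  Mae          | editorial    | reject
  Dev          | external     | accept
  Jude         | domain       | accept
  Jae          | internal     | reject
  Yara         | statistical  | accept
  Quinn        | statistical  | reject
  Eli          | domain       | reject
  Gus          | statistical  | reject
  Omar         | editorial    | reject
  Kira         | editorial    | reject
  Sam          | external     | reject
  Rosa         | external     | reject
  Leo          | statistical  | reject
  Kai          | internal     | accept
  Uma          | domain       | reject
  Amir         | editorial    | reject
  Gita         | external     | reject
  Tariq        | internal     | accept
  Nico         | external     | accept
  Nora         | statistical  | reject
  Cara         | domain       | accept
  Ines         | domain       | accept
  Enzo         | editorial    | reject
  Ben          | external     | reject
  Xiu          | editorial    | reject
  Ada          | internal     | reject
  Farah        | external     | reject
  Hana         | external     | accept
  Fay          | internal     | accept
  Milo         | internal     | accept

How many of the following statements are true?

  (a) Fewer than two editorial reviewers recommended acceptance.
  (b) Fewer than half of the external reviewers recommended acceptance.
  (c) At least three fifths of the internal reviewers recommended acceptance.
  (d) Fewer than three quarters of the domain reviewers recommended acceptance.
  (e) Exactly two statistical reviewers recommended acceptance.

(a) editorial: |A| = 7, |A ∩ B| = 1; needs |A ∩ B| < 2 — true.
(b) external: |A| = 8, |A ∩ B| = 3; needs |A ∩ B| < |A ∖ B| — true.
(c) internal: |A| = 7, |A ∩ B| = 5; needs |A ∩ B| / |A| ≥ 3/5 — true.
(d) domain: |A| = 5, |A ∩ B| = 3; needs |A ∩ B| / |A| < 3/4 — true.
(e) statistical: |A| = 5, |A ∩ B| = 1; needs |A ∩ B| = 2 — false.

4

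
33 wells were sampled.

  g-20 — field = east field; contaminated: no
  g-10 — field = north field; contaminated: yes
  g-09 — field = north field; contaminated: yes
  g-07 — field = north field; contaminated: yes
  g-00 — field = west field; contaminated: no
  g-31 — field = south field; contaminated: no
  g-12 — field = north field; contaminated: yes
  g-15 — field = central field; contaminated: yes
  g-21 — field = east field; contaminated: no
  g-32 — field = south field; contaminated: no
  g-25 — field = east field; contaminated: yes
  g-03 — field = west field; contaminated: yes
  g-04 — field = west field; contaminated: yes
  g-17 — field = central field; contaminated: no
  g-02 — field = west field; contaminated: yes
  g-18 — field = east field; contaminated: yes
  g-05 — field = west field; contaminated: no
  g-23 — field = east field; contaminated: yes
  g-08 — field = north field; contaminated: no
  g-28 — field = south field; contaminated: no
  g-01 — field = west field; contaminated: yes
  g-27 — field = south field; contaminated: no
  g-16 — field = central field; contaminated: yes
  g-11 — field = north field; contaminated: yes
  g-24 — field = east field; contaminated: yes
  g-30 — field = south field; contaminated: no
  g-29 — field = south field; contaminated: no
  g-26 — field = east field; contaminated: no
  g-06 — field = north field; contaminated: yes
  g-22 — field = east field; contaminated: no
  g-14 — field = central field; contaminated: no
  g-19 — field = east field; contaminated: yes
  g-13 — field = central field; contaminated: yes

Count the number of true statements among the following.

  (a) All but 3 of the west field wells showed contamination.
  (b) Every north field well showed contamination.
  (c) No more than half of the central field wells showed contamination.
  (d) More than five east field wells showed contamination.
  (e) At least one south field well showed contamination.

(a) west field: |A| = 6, |A ∩ B| = 4; needs |A ∖ B| = 3 — false.
(b) north field: |A| = 7, |A ∩ B| = 6; needs A ⊆ B, i.e. every element of A is in B (|A ∖ B| = 0) — false.
(c) central field: |A| = 5, |A ∩ B| = 3; needs |A ∩ B| ≤ |A ∖ B| — false.
(d) east field: |A| = 9, |A ∩ B| = 5; needs |A ∩ B| > 5 — false.
(e) south field: |A| = 6, |A ∩ B| = 0; needs A ∩ B ≠ ∅ (|A ∩ B| ≥ 1) — false.

0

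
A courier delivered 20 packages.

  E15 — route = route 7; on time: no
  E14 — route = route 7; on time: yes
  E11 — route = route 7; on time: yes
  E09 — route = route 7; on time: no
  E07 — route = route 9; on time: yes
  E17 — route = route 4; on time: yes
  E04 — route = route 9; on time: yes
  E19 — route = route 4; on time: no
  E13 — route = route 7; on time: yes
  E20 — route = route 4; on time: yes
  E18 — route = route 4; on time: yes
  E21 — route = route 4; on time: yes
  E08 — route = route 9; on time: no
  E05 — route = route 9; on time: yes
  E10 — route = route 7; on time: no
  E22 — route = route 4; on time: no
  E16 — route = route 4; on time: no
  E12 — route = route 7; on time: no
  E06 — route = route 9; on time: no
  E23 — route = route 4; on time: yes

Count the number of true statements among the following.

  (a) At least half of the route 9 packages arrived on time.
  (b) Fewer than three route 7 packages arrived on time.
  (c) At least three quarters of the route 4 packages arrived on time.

(a) route 9: |A| = 5, |A ∩ B| = 3; needs |A ∩ B| ≥ |A ∖ B| — true.
(b) route 7: |A| = 7, |A ∩ B| = 3; needs |A ∩ B| < 3 — false.
(c) route 4: |A| = 8, |A ∩ B| = 5; needs |A ∩ B| / |A| ≥ 3/4 — false.

1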